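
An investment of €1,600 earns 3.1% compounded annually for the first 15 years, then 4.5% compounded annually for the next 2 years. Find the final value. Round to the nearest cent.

After 15 years at 3.1%: 1,600 × 1.580811109 ≈ 2,529.2978.
Then 2 years at 4.5%: 2,529.2978 × 1.092025 ≈ 2,762.0564.

€2,762.06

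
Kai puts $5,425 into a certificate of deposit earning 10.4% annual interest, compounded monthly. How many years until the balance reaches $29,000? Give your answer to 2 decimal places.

16.19 years

(1 + 0.00866667)^(12t) = 29,000/5,425 = 5.3456.
12t·ln(1 + 0.00866667) = ln(5.3456); 12t = 1.6763/0.00862933 ≈ 194.2536.
t ≈ 16.1878 years.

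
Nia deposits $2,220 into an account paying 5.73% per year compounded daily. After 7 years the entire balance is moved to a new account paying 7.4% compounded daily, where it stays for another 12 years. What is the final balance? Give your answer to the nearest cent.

$8,056.55

After 7 years at 5.73%: 2,220 × 1.493419594 ≈ 3,315.3915.
Then 12 years at 7.4%: 3,315.3915 × 2.430045535 ≈ 8,056.5523.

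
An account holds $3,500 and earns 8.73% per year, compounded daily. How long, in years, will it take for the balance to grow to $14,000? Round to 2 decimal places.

15.88 years

We need (1 + 0.000239178)^(365t) = 4, so 365t = ln 4 / ln 1.000239 ≈ 5796.7692.
t ≈ 5796.7692/365 = 15.8816 years.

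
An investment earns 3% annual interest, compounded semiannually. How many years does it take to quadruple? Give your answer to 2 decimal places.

46.56 years

(1 + 0.015)^(2t) = 4.
2t = ln 4 / ln(1 + 0.015) ≈ 1.3863/0.0148886 ≈ 93.1111.
t ≈ 46.5555.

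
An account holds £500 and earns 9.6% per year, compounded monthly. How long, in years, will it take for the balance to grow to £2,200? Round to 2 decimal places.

15.50 years

(1 + 0.008)^(12t) = 2,200/500 = 4.4.
12t·ln(1 + 0.008) = ln(4.4); 12t = 1.4816/0.00796817 ≈ 185.9404.
t ≈ 15.4950 years.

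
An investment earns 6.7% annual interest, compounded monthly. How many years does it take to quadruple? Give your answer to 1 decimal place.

20.7 years

(1 + 0.00558333)^(12t) = 4.
12t = ln 4 / ln(1 + 0.00558333) ≈ 1.3863/0.0055678 ≈ 248.9840.
t ≈ 20.7487.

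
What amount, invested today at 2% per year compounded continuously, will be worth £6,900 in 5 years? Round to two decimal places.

P = A·e^(−rt) = 6,900·e^(−0.1).
e^(−0.1) ≈ 0.904837418, so P ≈ 6,243.3782.

£6,243.38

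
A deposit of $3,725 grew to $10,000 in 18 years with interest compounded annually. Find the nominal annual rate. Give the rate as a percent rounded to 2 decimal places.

(1 + r)^18 = 10,000/3,725 = 2.68456.
1 + r = 2.68456^(1/18) ≈ 1.056395, so r ≈ 0.056395.
r ≈ 5.63950%.

5.64%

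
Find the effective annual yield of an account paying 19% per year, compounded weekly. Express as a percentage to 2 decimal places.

EAR = (1 + 19%/52)^52 − 1 = (1 + 0.00365385)^52 − 1.
(1 + 0.00365385)^52 ≈ 1.208831, so EAR ≈ 20.88309%.

20.88%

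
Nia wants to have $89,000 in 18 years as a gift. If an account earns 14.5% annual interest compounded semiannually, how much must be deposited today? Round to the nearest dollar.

$7,163

Growth factor = (1 + 0.0725)^36 ≈ 12.42518406.
P = 89,000/12.42518406 ≈ 7,162.8718.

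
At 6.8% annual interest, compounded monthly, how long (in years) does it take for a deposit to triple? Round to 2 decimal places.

16.20 years

(1 + 0.00566667)^(12t) = 3.
12t = ln 3 / ln(1 + 0.00566667) ≈ 1.0986/0.00565067 ≈ 194.4215.
t ≈ 16.2018.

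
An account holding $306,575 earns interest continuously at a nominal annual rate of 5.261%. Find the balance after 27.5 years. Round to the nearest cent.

A = P·e^(rt) = 306,575·e^(0.05261·27.5) = 306,575·e^1.446775.
e^1.446775 ≈ 4.249388116572, so A ≈ 1,302,756.1618.

$1,302,756.16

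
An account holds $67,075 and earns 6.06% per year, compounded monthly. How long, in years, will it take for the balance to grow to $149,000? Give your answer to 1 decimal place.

13.2 years

We need (1 + 0.00505)^(12t) = 2.2214, so 12t = ln 2.2214 / ln 1.00505 ≈ 158.4452.
t ≈ 158.4452/12 = 13.2038 years.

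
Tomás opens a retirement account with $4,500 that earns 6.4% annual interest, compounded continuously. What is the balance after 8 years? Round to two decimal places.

A = P·e^(rt) = 4,500·e^(0.064·8) = 4,500·e^0.512.
e^0.512 ≈ 1.66862511, so A ≈ 7,508.8130.

$7,508.81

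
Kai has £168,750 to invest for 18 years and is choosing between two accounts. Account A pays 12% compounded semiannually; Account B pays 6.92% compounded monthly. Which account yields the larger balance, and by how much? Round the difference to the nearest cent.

Account A growth factor: (1 + 0.06)^36 ≈ 8.147251999851; balance ≈ 1,374,848.7750.
Account B growth factor: (1 + 0.0692/12)^216 ≈ 3.46260871136; balance ≈ 584,315.2200.
Account A is larger by 790,533.5549.

Account A, by £790,533.55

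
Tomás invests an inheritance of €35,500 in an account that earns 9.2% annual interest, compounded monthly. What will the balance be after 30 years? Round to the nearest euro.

€555,021

Periodic rate = 9.2%/12 = 0.00766667; periods = 12·30 = 360.
A = 35,500·(1 + 0.092/12)^360 ≈ 35,500·15.634402373 ≈ 555,021.2842.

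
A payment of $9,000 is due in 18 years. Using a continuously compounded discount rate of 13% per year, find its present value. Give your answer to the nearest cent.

$866.95

P = A·e^(−rt) = 9,000·e^(−2.34).
e^(−2.34) ≈ 0.09632763823, so P ≈ 866.9487.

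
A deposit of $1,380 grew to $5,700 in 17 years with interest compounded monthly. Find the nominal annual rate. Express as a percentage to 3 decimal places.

8.373%

(1 + r/12)^204 = 5,700/1,380 = 4.13043.
1 + r/12 = 4.13043^(1/204) ≈ 1.006977, so r/12 ≈ 0.00697708.
r ≈ 12·0.00697708 = 8.37250%.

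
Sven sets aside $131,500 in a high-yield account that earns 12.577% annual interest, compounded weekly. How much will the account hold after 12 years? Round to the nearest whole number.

$593,730

Growth factor = (1 + 0.12577/52)^624 ≈ 4.51505682704.
A ≈ 131,500 × 4.51505682704 ≈ 593,729.9728.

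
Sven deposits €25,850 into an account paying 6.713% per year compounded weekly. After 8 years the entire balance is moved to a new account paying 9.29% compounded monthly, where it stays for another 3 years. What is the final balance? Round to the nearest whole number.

Phase 1: 25,850·(1 + 0.06713/52)^416 ≈ 44,212.3539.
Phase 2: 44,212.3539·(1 + 0.0929/12)^36 ≈ 58,360.0152.

€58,360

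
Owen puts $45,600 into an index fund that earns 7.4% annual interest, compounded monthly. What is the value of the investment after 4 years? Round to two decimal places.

$61,252.14

Growth factor = (1 + 0.074/12)^48 ≈ 1.3432486803.
A ≈ 45,600 × 1.3432486803 ≈ 61,252.1398.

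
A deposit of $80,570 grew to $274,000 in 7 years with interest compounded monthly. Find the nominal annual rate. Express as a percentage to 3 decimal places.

The 84-period growth factor is 274,000/80,570 = 3.40077.
r/12 = 3.40077^(1/84) − 1 ≈ 0.0146781, so r ≈ 12·0.0146781 = 17.61376%.

17.614%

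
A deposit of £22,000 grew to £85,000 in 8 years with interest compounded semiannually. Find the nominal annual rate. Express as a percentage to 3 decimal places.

(1 + r/2)^16 = 85,000/22,000 = 3.86364.
1 + r/2 = 3.86364^(1/16) ≈ 1.088146, so r/2 ≈ 0.0881462.
r ≈ 2·0.0881462 = 17.62925%.

17.629%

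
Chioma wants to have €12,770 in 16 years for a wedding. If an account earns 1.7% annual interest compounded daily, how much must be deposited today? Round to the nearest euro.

Growth factor = (1 + 0.017/365)^5840 ≈ 1.3125786873.
P = 12,770/1.3125786873 ≈ 9,728.9405.

€9,729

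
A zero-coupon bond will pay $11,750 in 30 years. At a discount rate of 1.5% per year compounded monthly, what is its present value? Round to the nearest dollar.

Growth factor = (1 + 0.00125)^360 ≈ 1.5678715268.
P = 11,750/1.5678715268 ≈ 7,494.2365.

$7,494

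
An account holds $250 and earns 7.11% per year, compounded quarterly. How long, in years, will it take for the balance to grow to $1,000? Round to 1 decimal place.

19.7 years

We need (1 + 0.017775)^(4t) = 4, so 4t = ln 4 / ln 1.017775 ≈ 78.6824.
t ≈ 78.6824/4 = 19.6706 years.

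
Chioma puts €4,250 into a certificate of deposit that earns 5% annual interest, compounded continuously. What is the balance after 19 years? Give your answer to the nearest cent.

A = P·e^(rt) = 4,250·e^(0.05·19) = 4,250·e^0.95.
e^0.95 ≈ 2.5857096593, so A ≈ 10,989.2661.

€10,989.27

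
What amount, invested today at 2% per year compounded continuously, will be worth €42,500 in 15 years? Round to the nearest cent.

€31,484.77

P = A·e^(−rt) = 42,500·e^(−0.3).
e^(−0.3) ≈ 0.74081822068, so P ≈ 31,484.7744.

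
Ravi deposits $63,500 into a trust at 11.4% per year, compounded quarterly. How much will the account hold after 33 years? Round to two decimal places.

$2,592,631.55

Periodic rate = 11.4%/4 = 0.0285; periods = 4·33 = 132.
A = 63,500·(1 + 0.0285)^132 ≈ 63,500·40.82884327407 ≈ 2,592,631.5479.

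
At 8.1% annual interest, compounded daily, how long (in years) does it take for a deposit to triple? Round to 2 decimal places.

(1 + 0.000221918)^(365t) = 3.
365t = ln 3 / ln(1 + 0.000221918) ≈ 1.0986/0.000221893 ≈ 4951.0861.
t ≈ 13.5646.

13.56 years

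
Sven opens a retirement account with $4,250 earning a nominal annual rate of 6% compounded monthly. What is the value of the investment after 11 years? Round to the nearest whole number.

Growth factor = (1 + 0.005)^132 ≈ 1.931613144.
A ≈ 4,250 × 1.931613144 ≈ 8,209.3559.

$8,209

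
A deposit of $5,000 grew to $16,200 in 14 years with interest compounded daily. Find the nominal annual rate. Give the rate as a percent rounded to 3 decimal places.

8.398%

(1 + r/365)^5110 = 16,200/5,000 = 3.24.
1 + r/365 = 3.24^(1/5110) ≈ 1.00023, so r/365 ≈ 0.00023008.
r ≈ 365·0.00023008 = 8.39792%.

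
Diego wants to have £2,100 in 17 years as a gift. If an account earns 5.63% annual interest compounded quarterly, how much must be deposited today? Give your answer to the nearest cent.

Growth factor = (1 + 0.014075)^68 ≈ 2.586813867.
P = 2,100/2.586813867 ≈ 811.8095.

£811.81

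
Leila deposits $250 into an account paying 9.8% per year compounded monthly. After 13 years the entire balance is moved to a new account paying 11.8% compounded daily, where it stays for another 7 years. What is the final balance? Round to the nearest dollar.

$2,031

After 13 years at 9.8%: 250 × 3.556674517 ≈ 889.1686.
Then 7 years at 11.8%: 889.1686 × 2.283858897 ≈ 2,030.7357.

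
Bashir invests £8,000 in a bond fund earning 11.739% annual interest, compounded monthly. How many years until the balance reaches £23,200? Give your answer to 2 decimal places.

We need (1 + 0.0097825)^(12t) = 2.9, so 12t = ln 2.9 / ln 1.009783 ≈ 109.3698.
t ≈ 109.3698/12 = 9.1141 years.

9.11 years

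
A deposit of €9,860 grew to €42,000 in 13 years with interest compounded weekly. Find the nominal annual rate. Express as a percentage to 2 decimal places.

The 676-period growth factor is 42,000/9,860 = 4.25963.
r/52 = 4.25963^(1/676) − 1 ≈ 0.00214606, so r ≈ 52·0.00214606 = 11.15952%.

11.16%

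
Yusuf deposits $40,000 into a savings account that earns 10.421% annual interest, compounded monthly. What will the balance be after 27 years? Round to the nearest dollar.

Periodic rate = 10.421%/12 = 0.00868417; periods = 12·27 = 324.
A = 40,000·(1 + 0.10421/12)^324 ≈ 40,000·16.4697124271 ≈ 658,788.4971.

$658,788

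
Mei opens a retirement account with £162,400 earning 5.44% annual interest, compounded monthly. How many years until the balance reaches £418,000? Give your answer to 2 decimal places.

We need (1 + 0.00453333)^(12t) = 2.5739, so 12t = ln 2.5739 / ln 1.004533 ≈ 209.0207.
t ≈ 209.0207/12 = 17.4184 years.

17.42 years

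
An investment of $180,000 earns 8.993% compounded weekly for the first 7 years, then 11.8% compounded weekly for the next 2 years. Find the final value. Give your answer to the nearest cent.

Phase 1: 180,000·(1 + 0.08993/52)^364 ≈ 337,620.7193.
Phase 2: 337,620.7193·(1 + 0.118/52)^104 ≈ 427,372.4017.

$427,372.40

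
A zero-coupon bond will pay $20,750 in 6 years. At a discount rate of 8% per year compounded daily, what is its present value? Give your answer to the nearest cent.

$12,840.43

Periodic rate = 8%/365 = 0.000219178; 2190 periods.
P = 20,750/(1 + 0.08/365)^2190 ≈ 20,750/1.6159894069 ≈ 12,840.4307.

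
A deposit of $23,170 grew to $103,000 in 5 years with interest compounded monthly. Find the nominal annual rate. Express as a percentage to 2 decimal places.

30.21%

The 60-period growth factor is 103,000/23,170 = 4.4454.
r/12 = 4.4454^(1/60) − 1 ≈ 0.0251762, so r ≈ 12·0.0251762 = 30.21145%.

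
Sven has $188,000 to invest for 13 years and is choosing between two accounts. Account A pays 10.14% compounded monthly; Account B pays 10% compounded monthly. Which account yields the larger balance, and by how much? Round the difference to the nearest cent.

Account A growth factor: (1 + 0.00845)^156 ≈ 3.71605187872; balance ≈ 698,617.7532.
Account B growth factor: (1 + 0.1/12)^156 ≈ 3.64958418465; balance ≈ 686,121.8267.
Account A is larger by 12,495.9265.

Account A, by $12,495.93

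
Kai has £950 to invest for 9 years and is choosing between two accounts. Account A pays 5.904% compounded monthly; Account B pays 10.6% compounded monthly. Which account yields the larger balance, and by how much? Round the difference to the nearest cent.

Account B, by £841.88

Account A growth factor: (1 + 0.00492)^108 ≈ 1.699029365; balance ≈ 1,614.0779.
Account B growth factor: (1 + 0.106/12)^108 ≈ 2.585221393; balance ≈ 2,455.9603.
Account B is larger by 841.8824.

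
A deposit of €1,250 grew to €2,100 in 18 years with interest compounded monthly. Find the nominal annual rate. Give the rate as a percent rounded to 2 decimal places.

2.89%

The 216-period growth factor is 2,100/1,250 = 1.68.
r/12 = 1.68^(1/216) − 1 ≈ 0.00240471, so r ≈ 12·0.00240471 = 2.88565%.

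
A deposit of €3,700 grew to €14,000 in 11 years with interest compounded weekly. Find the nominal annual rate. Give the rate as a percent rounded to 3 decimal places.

(1 + r/52)^572 = 14,000/3,700 = 3.78378.
1 + r/52 = 3.78378^(1/572) ≈ 1.002329, so r/52 ≈ 0.00232915.
r ≈ 52·0.00232915 = 12.11158%.

12.112%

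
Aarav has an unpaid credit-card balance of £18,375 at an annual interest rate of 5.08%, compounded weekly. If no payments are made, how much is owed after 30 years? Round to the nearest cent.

Periodic rate = 5.08%/52 = 0.000976923; periods = 52·30 = 1560.
A = 18,375·(1 + 0.0508/52)^1560 ≈ 18,375·4.5871369399 ≈ 84,288.6413.

£84,288.64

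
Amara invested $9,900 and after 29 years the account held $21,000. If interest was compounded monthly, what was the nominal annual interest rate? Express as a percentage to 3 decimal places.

2.596%

The 348-period growth factor is 21,000/9,900 = 2.12121.
r/12 = 2.12121^(1/348) − 1 ≈ 0.00216322, so r ≈ 12·0.00216322 = 2.59586%.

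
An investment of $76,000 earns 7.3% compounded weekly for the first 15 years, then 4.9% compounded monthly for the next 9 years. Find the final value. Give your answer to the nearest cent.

$352,505.96

After 15 years at 7.3%: 76,000 × 2.98688820936 ≈ 227,003.5039.
Then 9 years at 4.9%: 227,003.5039 × 1.55286570916 ≈ 352,505.9571.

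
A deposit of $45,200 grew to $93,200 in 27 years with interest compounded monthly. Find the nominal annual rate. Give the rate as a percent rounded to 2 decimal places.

(1 + r/12)^324 = 93,200/45,200 = 2.06195.
1 + r/12 = 2.06195^(1/324) ≈ 1.002236, so r/12 ≈ 0.00223599.
r ≈ 12·0.00223599 = 2.68318%.

2.68%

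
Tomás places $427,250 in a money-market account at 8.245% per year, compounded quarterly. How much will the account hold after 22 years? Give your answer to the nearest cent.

$2,572,999.97

Periodic rate = 8.245%/4 = 0.0206125; periods = 4·22 = 88.
A = 427,250·(1 + 0.0206125)^88 ≈ 427,250·6.022235161975 ≈ 2,572,999.9730.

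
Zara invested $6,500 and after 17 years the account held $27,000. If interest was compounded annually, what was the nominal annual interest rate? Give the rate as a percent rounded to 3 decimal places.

(1 + r)^17 = 27,000/6,500 = 4.15385.
1 + r = 4.15385^(1/17) ≈ 1.087375, so r ≈ 0.0873752.
r ≈ 8.73752%.

8.738%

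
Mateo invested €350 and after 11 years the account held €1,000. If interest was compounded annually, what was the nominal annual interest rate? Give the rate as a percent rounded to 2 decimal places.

10.01%

The 11-period growth factor is 1,000/350 = 2.85714.
r = 2.85714^(1/11) − 1 ≈ 0.100141, i.e. 10.01410%.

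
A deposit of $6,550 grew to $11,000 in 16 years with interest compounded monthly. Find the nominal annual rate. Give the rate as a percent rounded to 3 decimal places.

The 192-period growth factor is 11,000/6,550 = 1.67939.
r/12 = 1.67939^(1/192) − 1 ≈ 0.00270381, so r ≈ 12·0.00270381 = 3.24457%.

3.245%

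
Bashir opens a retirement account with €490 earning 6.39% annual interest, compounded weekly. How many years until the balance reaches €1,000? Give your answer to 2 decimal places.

We need (1 + 0.00122885)^(52t) = 2.0408, so 52t = ln 2.0408 / ln 1.001229 ≈ 580.8604.
t ≈ 580.8604/52 = 11.1704 years.

11.17 years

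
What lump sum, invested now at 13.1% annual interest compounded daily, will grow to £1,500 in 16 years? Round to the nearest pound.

£184

Periodic rate = 13.1%/365 = 0.000358904; 5840 periods.
P = 1,500/(1 + 0.131/365)^5840 ≈ 1,500/8.13051249 ≈ 184.4902.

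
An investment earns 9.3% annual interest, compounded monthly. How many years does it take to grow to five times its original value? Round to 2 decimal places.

17.37 years

(1 + 0.00775)^(12t) = 5.
12t = ln 5 / ln(1 + 0.00775) ≈ 1.6094/0.00772012 ≈ 208.4731.
t ≈ 17.3728.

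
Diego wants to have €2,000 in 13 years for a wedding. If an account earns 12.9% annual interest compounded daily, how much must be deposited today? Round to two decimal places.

Growth factor = (1 + 0.129/365)^4745 ≈ 5.347898731.
P = 2,000/5.347898731 ≈ 373.9787.

€373.98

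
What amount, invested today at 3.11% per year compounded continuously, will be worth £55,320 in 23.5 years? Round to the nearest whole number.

P = A·e^(−rt) = 55,320·e^(−0.73085).
e^(−0.73085) ≈ 0.48149954149, so P ≈ 26,636.5546.

£26,637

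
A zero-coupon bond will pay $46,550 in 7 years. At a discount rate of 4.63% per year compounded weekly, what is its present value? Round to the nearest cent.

$33,668.79

Growth factor = (1 + 0.0463/52)^364 ≈ 1.3825861937.
P = 46,550/1.3825861937 ≈ 33,668.7870.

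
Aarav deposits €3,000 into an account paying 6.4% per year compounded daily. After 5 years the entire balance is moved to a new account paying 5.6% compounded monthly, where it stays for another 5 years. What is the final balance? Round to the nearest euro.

€5,463

After 5 years at 6.4%: 3,000 × 1.377089134 ≈ 4,131.2674.
Then 5 years at 5.6%: 4,131.2674 × 1.322268328 ≈ 5,462.6440.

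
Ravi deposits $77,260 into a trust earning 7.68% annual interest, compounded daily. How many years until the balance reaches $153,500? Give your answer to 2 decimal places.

8.94 years

(1 + 0.000210411)^(365t) = 153,500/77,260 = 1.9868.
365t·ln(1 + 0.000210411) = ln(1.9868); 365t = 0.68652/0.000210389 ≈ 3263.1211.
t ≈ 8.9401 years.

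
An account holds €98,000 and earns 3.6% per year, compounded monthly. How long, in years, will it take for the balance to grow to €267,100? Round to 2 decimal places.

(1 + 0.003)^(12t) = 267,100/98,000 = 2.7255.
12t·ln(1 + 0.003) = ln(2.7255); 12t = 1.0027/0.00299551 ≈ 334.7196.
t ≈ 27.8933 years.

27.89 years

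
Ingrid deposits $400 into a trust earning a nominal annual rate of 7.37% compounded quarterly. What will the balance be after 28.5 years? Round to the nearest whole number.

Growth factor = (1 + 0.018425)^114 ≈ 8.015154441.
A ≈ 400 × 8.015154441 ≈ 3,206.0618.

$3,206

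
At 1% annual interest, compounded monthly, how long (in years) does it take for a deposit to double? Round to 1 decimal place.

69.3 years

(1 + 0.000833333)^(12t) = 2.
12t = ln 2 / ln(1 + 0.000833333) ≈ 0.69315/0.000832986 ≈ 832.1231.
t ≈ 69.3436.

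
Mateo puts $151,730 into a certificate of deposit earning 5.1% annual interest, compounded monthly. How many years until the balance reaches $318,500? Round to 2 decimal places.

We need (1 + 0.00425)^(12t) = 2.0991, so 12t = ln 2.0991 / ln 1.00425 ≈ 174.8458.
t ≈ 174.8458/12 = 14.5705 years.

14.57 years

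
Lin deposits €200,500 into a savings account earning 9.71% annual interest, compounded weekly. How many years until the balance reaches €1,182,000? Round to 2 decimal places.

18.29 years

We need (1 + 0.00186731)^(52t) = 5.8953, so 52t = ln 5.8953 / ln 1.001867 ≈ 950.9975.
t ≈ 950.9975/52 = 18.2884 years.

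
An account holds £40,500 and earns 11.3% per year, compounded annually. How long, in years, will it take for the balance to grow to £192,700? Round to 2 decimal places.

We need (1 + 0.113)^t = 4.758, so t = ln 4.758 / ln 1.113 ≈ 14.5698.

14.57 years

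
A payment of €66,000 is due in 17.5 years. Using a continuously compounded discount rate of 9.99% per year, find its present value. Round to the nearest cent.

P = A·e^(−rt) = 66,000·e^(−1.74825).
e^(−1.74825) ≈ 0.1740783141, so P ≈ 11,489.1687.

€11,489.17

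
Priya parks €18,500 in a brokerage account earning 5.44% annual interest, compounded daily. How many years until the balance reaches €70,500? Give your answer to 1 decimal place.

24.6 years

(1 + 0.000149041)^(365t) = 70,500/18,500 = 3.8108.
365t·ln(1 + 0.000149041) = ln(3.8108); 365t = 1.3378/0.00014903 ≈ 8976.9984.
t ≈ 24.5945 years.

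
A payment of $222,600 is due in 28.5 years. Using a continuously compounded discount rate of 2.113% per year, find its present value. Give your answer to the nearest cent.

P = A·e^(−rt) = 222,600·e^(−0.602205).
e^(−0.602205) ≈ 0.547602839624, so P ≈ 121,896.3921.

$121,896.39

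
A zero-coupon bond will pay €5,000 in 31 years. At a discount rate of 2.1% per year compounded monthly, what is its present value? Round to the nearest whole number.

Periodic rate = 2.1%/12 = 0.00175; 372 periods.
P = 5,000/(1 + 0.00175)^372 ≈ 5,000/1.916366679 ≈ 2,609.1040.

€2,609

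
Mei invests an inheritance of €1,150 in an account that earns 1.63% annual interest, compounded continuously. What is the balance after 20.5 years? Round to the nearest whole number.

A = P·e^(rt) = 1,150·e^(0.0163·20.5) = 1,150·e^0.33415.
e^0.33415 ≈ 1.396752641, so A ≈ 1,606.2655.

€1,606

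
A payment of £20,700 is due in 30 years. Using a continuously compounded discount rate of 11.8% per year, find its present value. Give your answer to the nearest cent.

£600.58

P = A·e^(−rt) = 20,700·e^(−3.54).
e^(−3.54) ≈ 0.029013327082, so P ≈ 600.5759.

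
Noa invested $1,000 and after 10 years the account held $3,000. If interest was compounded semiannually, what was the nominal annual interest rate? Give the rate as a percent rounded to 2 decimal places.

11.29%

(1 + r/2)^20 = 3,000/1,000 = 3.
1 + r/2 = 3^(1/20) ≈ 1.056467, so r/2 ≈ 0.0564673.
r ≈ 2·0.0564673 = 11.29346%.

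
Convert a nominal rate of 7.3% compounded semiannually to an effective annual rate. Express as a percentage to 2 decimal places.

7.43%

One year is 2 periods at 0.0365 each: (1 + 0.0365)^2 ≈ 1.074332.
EAR = 1.074332 − 1 ≈ 7.43322%.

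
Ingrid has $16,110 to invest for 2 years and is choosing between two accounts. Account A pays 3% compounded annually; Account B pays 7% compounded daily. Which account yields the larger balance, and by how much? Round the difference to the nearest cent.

Account B, by $1,439.56

A: (1 + 0.03)^2 ≈ 1.0609, so 16,110 × 1.0609 ≈ 17,091.0990.
B: (1 + 0.07/365)^730 ≈ 1.1502583589, so 16,110 × 1.1502583589 ≈ 18,530.6622.
Difference ≈ 1,439.5632 in favor of B.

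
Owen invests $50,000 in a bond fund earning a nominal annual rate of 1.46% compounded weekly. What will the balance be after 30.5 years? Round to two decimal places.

Periodic rate = 1.46%/52 = 0.000280769; periods = 52·30.5 = 1586.
A = 50,000·(1 + 0.0146/52)^1586 ≈ 50,000·1.5608608538 ≈ 78,043.0427.

$78,043.04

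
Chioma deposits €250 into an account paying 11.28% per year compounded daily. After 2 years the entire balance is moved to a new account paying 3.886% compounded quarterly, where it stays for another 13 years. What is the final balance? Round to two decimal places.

€517.89

Phase 1: 250·(1 + 0.1128/365)^730 ≈ 313.2577.
Phase 2: 313.2577·(1 + 0.009715)^52 ≈ 517.8926.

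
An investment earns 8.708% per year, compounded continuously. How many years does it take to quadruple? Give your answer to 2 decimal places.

e^(0.08708t) = 4, so 0.08708t = ln 4 ≈ 1.3863.
t ≈ 1.3863/0.08708 ≈ 15.9198.

15.92 years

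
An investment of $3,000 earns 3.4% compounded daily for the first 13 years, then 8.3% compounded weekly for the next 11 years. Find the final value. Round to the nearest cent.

$11,621.58

After 13 years at 3.4%: 3,000 × 1.5557837143 ≈ 4,667.3511.
Then 11 years at 8.3%: 4,667.3511 × 2.4899736552 ≈ 11,621.5814.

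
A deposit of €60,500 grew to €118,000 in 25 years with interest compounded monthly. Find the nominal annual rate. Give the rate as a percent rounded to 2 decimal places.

2.68%

(1 + r/12)^300 = 118,000/60,500 = 1.95041.
1 + r/12 = 1.95041^(1/300) ≈ 1.002229, so r/12 ≈ 0.00222929.
r ≈ 12·0.00222929 = 2.67514%.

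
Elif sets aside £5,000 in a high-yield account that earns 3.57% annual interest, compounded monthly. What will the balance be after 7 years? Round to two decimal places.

£6,417.10

Growth factor = (1 + 0.002975)^84 ≈ 1.283420795.
A ≈ 5,000 × 1.283420795 ≈ 6,417.1040.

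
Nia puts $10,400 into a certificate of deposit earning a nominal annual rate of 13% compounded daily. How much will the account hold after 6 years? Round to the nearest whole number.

$22,684

Periodic rate = 13%/365 = 0.000356164; periods = 365·6 = 2190.
A = 10,400·(1 + 0.13/365)^2190 ≈ 10,400·2.181169343 ≈ 22,684.1612.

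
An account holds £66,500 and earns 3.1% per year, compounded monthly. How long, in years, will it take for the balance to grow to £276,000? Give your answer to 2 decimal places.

45.97 years

We need (1 + 0.00258333)^(12t) = 4.1504, so 12t = ln 4.1504 / ln 1.002583 ≈ 551.6270.
t ≈ 551.6270/12 = 45.9689 years.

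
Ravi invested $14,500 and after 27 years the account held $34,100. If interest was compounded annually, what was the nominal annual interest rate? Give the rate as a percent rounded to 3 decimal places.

3.218%

(1 + r)^27 = 34,100/14,500 = 2.35172.
1 + r = 2.35172^(1/27) ≈ 1.032179, so r ≈ 0.0321791.
r ≈ 3.21791%.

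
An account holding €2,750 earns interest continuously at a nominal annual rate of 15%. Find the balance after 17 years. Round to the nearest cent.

€35,219.54

A = P·e^(rt) = 2,750·e^(0.15·17) = 2,750·e^2.55.
e^2.55 ≈ 12.807103783, so A ≈ 35,219.5354.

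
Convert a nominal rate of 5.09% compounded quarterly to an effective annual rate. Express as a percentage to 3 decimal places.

EAR = (1 + 5.09%/4)^4 − 1 = (1 + 0.012725)^4 − 1.
(1 + 0.012725)^4 ≈ 1.05188, so EAR ≈ 5.18798%.

5.188%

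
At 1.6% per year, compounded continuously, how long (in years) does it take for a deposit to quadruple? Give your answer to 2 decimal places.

e^(0.016t) = 4, so 0.016t = ln 4 ≈ 1.3863.
t ≈ 1.3863/0.016 ≈ 86.6434.

86.64 years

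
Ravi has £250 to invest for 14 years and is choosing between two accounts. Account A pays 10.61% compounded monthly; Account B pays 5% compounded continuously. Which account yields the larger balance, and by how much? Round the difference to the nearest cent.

Account A, by £593.56

A: (1 + 0.1061/12)^168 ≈ 4.387992119, so 250 × 4.387992119 ≈ 1,096.9980.
B: e^(0.05·14) = e^0.7 ≈ 2.01375271, so 250 × 2.01375271 ≈ 503.4382.
Difference ≈ 593.5599 in favor of A.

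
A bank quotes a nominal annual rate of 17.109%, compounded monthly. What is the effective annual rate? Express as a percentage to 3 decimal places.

18.516%

EAR = (1 + 17.109%/12)^12 − 1 = (1 + 0.0142575)^12 − 1.
(1 + 0.0142575)^12 ≈ 1.185165, so EAR ≈ 18.51648%.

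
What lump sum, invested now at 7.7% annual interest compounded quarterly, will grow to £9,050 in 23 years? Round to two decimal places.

Periodic rate = 7.7%/4 = 0.01925; 92 periods.
P = 9,050/(1 + 0.01925)^92 ≈ 9,050/5.778648143 ≈ 1,566.1102.

£1,566.11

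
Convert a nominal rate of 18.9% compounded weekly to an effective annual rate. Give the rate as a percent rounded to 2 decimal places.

20.76%

One year is 52 periods at 0.00363462 each: (1 + 0.00363462)^52 ≈ 1.207627.
EAR = 1.207627 − 1 ≈ 20.76271%.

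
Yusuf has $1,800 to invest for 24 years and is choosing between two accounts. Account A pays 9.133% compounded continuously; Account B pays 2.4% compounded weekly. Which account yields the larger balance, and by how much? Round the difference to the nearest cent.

Account A, by $12,912.68

Account A growth factor: e^(0.09133·24) = e^2.19192 ≈ 8.9523852038; balance ≈ 16,114.2934.
Account B growth factor: (1 + 0.024/52)^1248 ≈ 1.778672177; balance ≈ 3,201.6099.
Account A is larger by 12,912.6834.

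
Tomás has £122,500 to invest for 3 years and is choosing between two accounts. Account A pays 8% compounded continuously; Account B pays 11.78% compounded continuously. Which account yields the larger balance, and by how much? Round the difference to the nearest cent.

Account B, by £18,699.80

A: e^(0.08·3) = e^0.24 ≈ 1.27124915032, so 122,500 × 1.27124915032 ≈ 155,728.0209.
B: e^(0.1178·3) = e^0.3534 ≈ 1.42390058977, so 122,500 × 1.42390058977 ≈ 174,427.8222.
Difference ≈ 18,699.8013 in favor of B.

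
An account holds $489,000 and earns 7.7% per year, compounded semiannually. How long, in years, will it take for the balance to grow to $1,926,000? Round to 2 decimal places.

(1 + 0.0385)^(2t) = 1,926,000/489,000 = 3.9387.
2t·ln(1 + 0.0385) = ln(3.9387); 2t = 1.3708/0.0377774 ≈ 36.2873.
t ≈ 18.1436 years.

18.14 years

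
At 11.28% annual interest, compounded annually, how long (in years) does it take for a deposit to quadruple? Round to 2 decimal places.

(1 + 0.1128)^t = 4.
t = ln 4 / ln(1 + 0.1128) ≈ 1.3863/0.106879 ≈ 12.9706.

12.97 years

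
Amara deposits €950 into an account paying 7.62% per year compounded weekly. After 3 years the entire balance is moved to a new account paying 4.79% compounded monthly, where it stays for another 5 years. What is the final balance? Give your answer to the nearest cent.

€1,516.13

Phase 1: 950·(1 + 0.0762/52)^156 ≈ 1,193.7975.
Phase 2: 1,193.7975·(1 + 0.0479/12)^60 ≈ 1,516.1324.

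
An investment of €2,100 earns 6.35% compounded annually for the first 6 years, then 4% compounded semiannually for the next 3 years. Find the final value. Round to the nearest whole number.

€3,422

After 6 years at 6.35%: 2,100 × 1.446854853 ≈ 3,038.3952.
Then 3 years at 4%: 3,038.3952 × 1.126162419 ≈ 3,421.7265.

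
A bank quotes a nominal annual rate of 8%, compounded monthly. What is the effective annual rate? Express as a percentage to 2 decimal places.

EAR = (1 + 8%/12)^12 − 1 = (1 + 0.00666667)^12 − 1.
(1 + 0.00666667)^12 ≈ 1.083, so EAR ≈ 8.29995%.

8.30%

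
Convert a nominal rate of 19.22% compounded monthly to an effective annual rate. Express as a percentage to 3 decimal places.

One year is 12 periods at 0.0160167 each: (1 + 0.0160167)^12 ≈ 1.210069.
EAR = 1.210069 − 1 ≈ 21.00686%.

21.007%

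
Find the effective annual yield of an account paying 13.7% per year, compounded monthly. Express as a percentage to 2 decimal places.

EAR = (1 + 13.7%/12)^12 − 1 = (1 + 0.0114167)^12 − 1.
(1 + 0.0114167)^12 ≈ 1.145938, so EAR ≈ 14.59384%.

14.59%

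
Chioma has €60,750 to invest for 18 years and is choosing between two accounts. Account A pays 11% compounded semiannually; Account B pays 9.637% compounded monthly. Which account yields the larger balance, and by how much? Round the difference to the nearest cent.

Account A, by €75,585.86

A: (1 + 0.055)^36 ≈ 6.87208538326, so 60,750 × 6.87208538326 ≈ 417,479.1870.
B: (1 + 0.09637/12)^216 ≈ 5.62787363468, so 60,750 × 5.62787363468 ≈ 341,893.3233.
Difference ≈ 75,585.8637 in favor of A.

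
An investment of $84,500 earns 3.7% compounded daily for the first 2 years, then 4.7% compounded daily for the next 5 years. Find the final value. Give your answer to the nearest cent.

$115,092.10

After 2 years at 3.7%: 84,500 × 1.07680276701 ≈ 90,989.8338.
Then 5 years at 4.7%: 90,989.8338 × 1.26488963228 ≈ 115,092.0974.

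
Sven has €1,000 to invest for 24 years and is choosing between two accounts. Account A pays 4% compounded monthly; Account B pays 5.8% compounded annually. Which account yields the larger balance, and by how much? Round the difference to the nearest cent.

Account B, by €1,261.98

Account A growth factor: (1 + 0.04/12)^288 ≈ 2.607530348; balance ≈ 2,607.5303.
Account B growth factor: (1 + 0.058)^24 ≈ 3.869510458; balance ≈ 3,869.5105.
Account B is larger by 1,261.9801.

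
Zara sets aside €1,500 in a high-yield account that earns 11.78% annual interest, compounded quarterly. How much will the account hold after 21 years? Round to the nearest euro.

€17,176

Growth factor = (1 + 0.02945)^84 ≈ 11.450953932.
A ≈ 1,500 × 11.450953932 ≈ 17,176.4309.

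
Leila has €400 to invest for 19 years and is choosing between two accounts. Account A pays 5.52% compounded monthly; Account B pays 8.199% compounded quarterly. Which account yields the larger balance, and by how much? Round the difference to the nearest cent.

Account B, by €730.74

A: (1 + 0.0046)^228 ≈ 2.847368209, so 400 × 2.847368209 ≈ 1,138.9473.
B: (1 + 0.0204975)^76 ≈ 4.674205795, so 400 × 4.674205795 ≈ 1,869.6823.
Difference ≈ 730.7350 in favor of B.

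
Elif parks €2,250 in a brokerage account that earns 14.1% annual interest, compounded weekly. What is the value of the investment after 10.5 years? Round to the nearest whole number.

Growth factor = (1 + 0.141/52)^546 ≈ 4.386345432.
A ≈ 2,250 × 4.386345432 ≈ 9,869.2772.

€9,869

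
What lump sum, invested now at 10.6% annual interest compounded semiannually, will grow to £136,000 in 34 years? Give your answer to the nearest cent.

Periodic rate = 10.6%/2 = 0.053; 68 periods.
P = 136,000/(1 + 0.053)^68 ≈ 136,000/33.5065135522 ≈ 4,058.9123.

£4,058.91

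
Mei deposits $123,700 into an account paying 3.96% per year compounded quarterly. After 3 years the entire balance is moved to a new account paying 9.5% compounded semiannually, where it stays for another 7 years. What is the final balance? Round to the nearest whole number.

Phase 1: 123,700·(1 + 0.0099)^12 ≈ 139,222.7366.
Phase 2: 139,222.7366·(1 + 0.0475)^14 ≈ 266,603.9680.

$266,604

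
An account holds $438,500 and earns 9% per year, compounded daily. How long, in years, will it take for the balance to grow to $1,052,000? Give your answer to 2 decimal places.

(1 + 0.000246575)^(365t) = 1,052,000/438,500 = 2.3991.
365t·ln(1 + 0.000246575) = ln(2.3991); 365t = 0.87509/0.000246545 ≈ 3549.4079.
t ≈ 9.7244 years.

9.72 years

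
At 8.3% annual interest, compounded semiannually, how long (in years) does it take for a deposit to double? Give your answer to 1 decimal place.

(1 + 0.0415)^(2t) = 2.
2t = ln 2 / ln(1 + 0.0415) ≈ 0.69315/0.040662 ≈ 17.0466.
t ≈ 8.5233.

8.5 years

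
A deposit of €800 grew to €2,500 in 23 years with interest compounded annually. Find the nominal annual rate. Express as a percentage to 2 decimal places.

5.08%

(1 + r)^23 = 2,500/800 = 3.125.
1 + r = 3.125^(1/23) ≈ 1.050788, so r ≈ 0.0507883.
r ≈ 5.07883%.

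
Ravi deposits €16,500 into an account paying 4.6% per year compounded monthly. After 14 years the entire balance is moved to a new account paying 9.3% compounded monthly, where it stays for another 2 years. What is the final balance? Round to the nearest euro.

€37,766

After 14 years at 4.6%: 16,500 × 1.9017391546 ≈ 31,378.6961.
Then 2 years at 9.3%: 31,378.6961 × 1.2035589418 ≈ 37,766.1102.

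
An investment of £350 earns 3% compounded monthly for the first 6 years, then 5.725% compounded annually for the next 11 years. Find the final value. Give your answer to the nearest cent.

Phase 1: 350·(1 + 0.0025)^72 ≈ 418.9320.
Phase 2: 418.9320·(1 + 0.05725)^11 ≈ 772.8552.

£772.86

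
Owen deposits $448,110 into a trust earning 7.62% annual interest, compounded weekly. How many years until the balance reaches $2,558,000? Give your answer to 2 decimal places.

(1 + 0.00146538)^(52t) = 2,558,000/448,110 = 5.7084.
52t·ln(1 + 0.00146538) = ln(5.7084); 52t = 1.7419/0.00146431 ≈ 1189.5977.
t ≈ 22.8769 years.

22.88 years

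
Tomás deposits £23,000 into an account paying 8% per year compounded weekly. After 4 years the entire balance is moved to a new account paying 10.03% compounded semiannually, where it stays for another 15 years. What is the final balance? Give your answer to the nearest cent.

After 4 years at 8%: 23,000 × 1.37678916795 ≈ 31,666.1509.
Then 15 years at 10.03%: 31,666.1509 × 4.3405034048 ≈ 137,447.0356.

£137,447.04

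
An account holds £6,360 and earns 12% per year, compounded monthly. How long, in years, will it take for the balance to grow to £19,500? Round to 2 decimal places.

9.38 years

(1 + 0.01)^(12t) = 19,500/6,360 = 3.066.
12t·ln(1 + 0.01) = ln(3.066); 12t = 1.1204/0.00995033 ≈ 112.5979.
t ≈ 9.3832 years.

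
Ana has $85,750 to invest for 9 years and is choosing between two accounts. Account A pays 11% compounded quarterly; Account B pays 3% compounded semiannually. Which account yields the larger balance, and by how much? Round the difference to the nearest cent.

Account A growth factor: (1 + 0.0275)^36 ≈ 2.65549751737; balance ≈ 227,708.9121.
Account B growth factor: (1 + 0.015)^18 ≈ 1.30734063583; balance ≈ 112,104.4595.
Account A is larger by 115,604.4526.

Account A, by $115,604.45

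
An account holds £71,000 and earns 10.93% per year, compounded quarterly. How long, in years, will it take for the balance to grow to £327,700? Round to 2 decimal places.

14.18 years

We need (1 + 0.027325)^(4t) = 4.6155, so 4t = ln 4.6155 / ln 1.027325 ≈ 56.7327.
t ≈ 56.7327/4 = 14.1832 years.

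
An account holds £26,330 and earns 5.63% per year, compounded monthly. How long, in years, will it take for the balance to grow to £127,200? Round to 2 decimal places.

We need (1 + 0.00469167)^(12t) = 4.831, so 12t = ln 4.831 / ln 1.004692 ≈ 336.4995.
t ≈ 336.4995/12 = 28.0416 years.

28.04 years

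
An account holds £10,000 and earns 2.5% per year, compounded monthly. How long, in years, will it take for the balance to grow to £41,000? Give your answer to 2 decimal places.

56.50 years

(1 + 0.00208333)^(12t) = 41,000/10,000 = 4.1.
12t·ln(1 + 0.00208333) = ln(4.1); 12t = 1.411/0.00208117 ≈ 677.9790.
t ≈ 56.4982 years.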